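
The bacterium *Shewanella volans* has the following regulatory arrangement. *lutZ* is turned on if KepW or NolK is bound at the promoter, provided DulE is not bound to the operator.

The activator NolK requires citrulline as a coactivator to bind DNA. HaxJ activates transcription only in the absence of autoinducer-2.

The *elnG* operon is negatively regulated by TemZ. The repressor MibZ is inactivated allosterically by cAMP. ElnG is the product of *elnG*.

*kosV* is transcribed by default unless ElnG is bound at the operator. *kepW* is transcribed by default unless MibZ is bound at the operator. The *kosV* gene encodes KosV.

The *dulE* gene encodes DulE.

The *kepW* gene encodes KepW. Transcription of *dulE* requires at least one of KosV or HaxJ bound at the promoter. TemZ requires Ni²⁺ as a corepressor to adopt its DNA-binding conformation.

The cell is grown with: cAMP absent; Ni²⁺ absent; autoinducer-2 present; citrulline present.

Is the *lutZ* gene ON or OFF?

ON

cAMP is absent, so MibZ is active.
With repressor MibZ bound, *kepW* is not transcribed.
So KepW is not produced.
Citrulline is present, so NolK is active.
Ni²⁺ is absent, so TemZ is inactive.
With no repressor bound, *elnG* is transcribed.
So ElnG is produced and active.
With repressor ElnG bound, *kosV* is not transcribed.
So KosV is not produced.
Autoinducer-2 is present, so HaxJ is inactive.
No activator is available at the *dulE* promoter, so *dulE* is not transcribed.
So DulE is not produced.
Activator NolK is present, so *lutZ* is transcribed.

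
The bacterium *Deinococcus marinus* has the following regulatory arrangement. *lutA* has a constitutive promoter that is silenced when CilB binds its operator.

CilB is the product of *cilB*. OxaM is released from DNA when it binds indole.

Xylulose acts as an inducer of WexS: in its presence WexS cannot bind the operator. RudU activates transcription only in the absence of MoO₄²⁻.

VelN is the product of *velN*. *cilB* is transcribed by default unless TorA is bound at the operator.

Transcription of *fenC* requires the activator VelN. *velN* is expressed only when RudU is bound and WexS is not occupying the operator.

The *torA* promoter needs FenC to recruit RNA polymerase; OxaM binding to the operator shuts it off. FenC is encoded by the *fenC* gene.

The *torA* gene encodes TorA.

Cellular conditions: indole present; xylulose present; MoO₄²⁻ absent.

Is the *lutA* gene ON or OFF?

Xylulose is present, so WexS is inactive.
MoO₄²⁻ is absent, so RudU is active.
No repressor is bound and RudU is active, so *velN* is transcribed.
So VelN is produced and active.
No repressor is bound and VelN is active, so *fenC* is transcribed.
So FenC is produced and active.
Indole is present, so OxaM is inactive.
No repressor is bound and FenC is active, so *torA* is transcribed.
So TorA is produced and active.
With repressor TorA bound, *cilB* is not transcribed.
So CilB is not produced.
With no repressor bound, *lutA* is transcribed.

ON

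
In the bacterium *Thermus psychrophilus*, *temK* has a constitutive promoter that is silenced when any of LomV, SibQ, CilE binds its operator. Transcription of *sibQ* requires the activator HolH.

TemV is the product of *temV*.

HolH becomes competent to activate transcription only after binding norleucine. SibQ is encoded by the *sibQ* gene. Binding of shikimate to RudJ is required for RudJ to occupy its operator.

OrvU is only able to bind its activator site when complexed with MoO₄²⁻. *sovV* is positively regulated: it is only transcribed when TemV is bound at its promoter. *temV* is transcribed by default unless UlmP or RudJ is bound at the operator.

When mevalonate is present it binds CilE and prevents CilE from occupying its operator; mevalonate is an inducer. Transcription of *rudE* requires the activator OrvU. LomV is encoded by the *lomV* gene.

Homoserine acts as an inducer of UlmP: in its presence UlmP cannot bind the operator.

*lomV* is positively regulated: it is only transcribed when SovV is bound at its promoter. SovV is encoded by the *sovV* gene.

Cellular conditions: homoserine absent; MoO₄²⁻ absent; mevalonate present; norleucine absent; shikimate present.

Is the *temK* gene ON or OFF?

ON

Homoserine is absent, so UlmP is active.
Shikimate is present, so RudJ is active.
With repressor UlmP bound, *temV* is not transcribed.
So TemV is not produced.
Required activator TemV is absent, so *sovV* is not transcribed.
So SovV is not produced.
Required activator SovV is absent, so *lomV* is not transcribed.
So LomV is not produced.
Norleucine is absent, so HolH is inactive.
Required activator HolH is absent, so *sibQ* is not transcribed.
So SibQ is not produced.
Mevalonate is present, so CilE is inactive.
With no repressor bound, *temK* is transcribed.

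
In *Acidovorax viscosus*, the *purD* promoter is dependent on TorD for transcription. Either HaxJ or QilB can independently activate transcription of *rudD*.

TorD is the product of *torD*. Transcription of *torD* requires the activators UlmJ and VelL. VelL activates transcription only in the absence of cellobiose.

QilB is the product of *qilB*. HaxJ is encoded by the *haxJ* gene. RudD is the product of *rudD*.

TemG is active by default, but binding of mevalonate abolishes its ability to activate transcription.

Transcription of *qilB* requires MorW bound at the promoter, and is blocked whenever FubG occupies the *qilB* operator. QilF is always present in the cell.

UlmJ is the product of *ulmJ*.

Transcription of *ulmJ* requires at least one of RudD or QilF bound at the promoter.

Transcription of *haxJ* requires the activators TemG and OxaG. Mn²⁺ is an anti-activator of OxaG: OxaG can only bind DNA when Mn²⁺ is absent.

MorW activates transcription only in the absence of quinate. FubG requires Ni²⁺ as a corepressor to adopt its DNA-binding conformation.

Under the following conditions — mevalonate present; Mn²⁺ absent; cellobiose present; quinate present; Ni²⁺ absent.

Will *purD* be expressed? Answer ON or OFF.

Mevalonate is present, so TemG is inactive.
Mn²⁺ is absent, so OxaG is active.
Required activator TemG is absent, so *haxJ* is not transcribed.
So HaxJ is not produced.
Quinate is present, so MorW is inactive.
Ni²⁺ is absent, so FubG is inactive.
Required activator MorW is absent, so *qilB* is not transcribed.
So QilB is not produced.
No activator is available at the *rudD* promoter, so *rudD* is not transcribed.
So RudD is not produced.
QilF is produced constitutively and is active.
Activator QilF is present, so *ulmJ* is transcribed.
So UlmJ is produced and active.
Cellobiose is present, so VelL is inactive.
Required activator VelL is absent, so *torD* is not transcribed.
So TorD is not produced.
Required activator TorD is absent, so *purD* is not transcribed.

OFF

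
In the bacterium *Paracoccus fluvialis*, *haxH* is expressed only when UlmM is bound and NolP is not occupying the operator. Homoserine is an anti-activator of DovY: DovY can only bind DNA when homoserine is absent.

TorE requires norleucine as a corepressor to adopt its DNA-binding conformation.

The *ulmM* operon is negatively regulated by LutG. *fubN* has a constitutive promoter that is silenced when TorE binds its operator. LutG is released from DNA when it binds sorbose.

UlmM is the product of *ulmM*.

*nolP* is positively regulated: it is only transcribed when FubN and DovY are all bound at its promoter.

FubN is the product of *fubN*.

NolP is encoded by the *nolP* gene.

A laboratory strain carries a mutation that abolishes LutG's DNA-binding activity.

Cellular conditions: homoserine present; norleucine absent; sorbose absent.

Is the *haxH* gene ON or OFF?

ON

LutG is non-functional in this strain, so it has no effect.
With no repressor bound, *ulmM* is transcribed.
So UlmM is produced and active.
Norleucine is absent, so TorE is inactive.
With no repressor bound, *fubN* is transcribed.
So FubN is produced and active.
Homoserine is present, so DovY is inactive.
Required activator DovY is absent, so *nolP* is not transcribed.
So NolP is not produced.
No repressor is bound and UlmM is active, so *haxH* is transcribed.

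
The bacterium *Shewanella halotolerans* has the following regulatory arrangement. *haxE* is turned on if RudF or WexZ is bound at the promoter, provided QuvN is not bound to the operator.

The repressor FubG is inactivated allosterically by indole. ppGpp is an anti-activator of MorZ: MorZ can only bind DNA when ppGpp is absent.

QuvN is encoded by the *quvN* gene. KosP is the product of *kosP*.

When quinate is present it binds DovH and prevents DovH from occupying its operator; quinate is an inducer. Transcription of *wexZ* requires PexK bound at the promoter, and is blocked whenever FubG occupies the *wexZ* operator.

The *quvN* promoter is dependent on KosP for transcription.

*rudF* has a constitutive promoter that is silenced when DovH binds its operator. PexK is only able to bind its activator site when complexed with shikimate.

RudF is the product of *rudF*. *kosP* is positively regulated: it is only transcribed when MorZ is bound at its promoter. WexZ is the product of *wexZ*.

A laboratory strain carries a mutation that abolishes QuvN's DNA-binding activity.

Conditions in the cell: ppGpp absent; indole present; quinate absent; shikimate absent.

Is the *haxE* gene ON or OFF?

QuvN is non-functional in this strain, so it has no effect.
Quinate is absent, so DovH is active.
With repressor DovH bound, *rudF* is not transcribed.
So RudF is not produced.
Shikimate is absent, so PexK is inactive.
Indole is present, so FubG is inactive.
Required activator PexK is absent, so *wexZ* is not transcribed.
So WexZ is not produced.
No activator is available at the *haxE* promoter, so *haxE* is not transcribed.

OFF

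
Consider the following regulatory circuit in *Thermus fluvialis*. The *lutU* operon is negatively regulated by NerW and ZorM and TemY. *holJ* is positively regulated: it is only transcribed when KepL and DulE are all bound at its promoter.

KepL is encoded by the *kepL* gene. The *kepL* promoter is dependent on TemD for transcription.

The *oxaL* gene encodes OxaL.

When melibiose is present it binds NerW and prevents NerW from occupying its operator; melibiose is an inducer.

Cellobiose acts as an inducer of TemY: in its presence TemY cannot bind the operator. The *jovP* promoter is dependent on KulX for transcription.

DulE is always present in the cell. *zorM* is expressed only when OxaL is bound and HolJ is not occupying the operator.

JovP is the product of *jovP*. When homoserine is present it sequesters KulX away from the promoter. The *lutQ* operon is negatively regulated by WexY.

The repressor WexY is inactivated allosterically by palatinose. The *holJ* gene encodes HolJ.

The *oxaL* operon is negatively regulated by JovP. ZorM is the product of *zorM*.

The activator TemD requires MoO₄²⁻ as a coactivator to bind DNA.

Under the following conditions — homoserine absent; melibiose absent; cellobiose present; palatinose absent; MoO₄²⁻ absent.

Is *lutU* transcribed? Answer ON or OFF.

OFF

Melibiose is absent, so NerW is active.
Homoserine is absent, so KulX is active.
No repressor is bound and KulX is active, so *jovP* is transcribed.
So JovP is produced and active.
With repressor JovP bound, *oxaL* is not transcribed.
So OxaL is not produced.
MoO₄²⁻ is absent, so TemD is inactive.
Required activator TemD is absent, so *kepL* is not transcribed.
So KepL is not produced.
DulE is produced constitutively and is active.
Required activator KepL is absent, so *holJ* is not transcribed.
So HolJ is not produced.
Required activator OxaL is absent, so *zorM* is not transcribed.
So ZorM is not produced.
Cellobiose is present, so TemY is inactive.
With repressor NerW bound, *lutU* is not transcribed.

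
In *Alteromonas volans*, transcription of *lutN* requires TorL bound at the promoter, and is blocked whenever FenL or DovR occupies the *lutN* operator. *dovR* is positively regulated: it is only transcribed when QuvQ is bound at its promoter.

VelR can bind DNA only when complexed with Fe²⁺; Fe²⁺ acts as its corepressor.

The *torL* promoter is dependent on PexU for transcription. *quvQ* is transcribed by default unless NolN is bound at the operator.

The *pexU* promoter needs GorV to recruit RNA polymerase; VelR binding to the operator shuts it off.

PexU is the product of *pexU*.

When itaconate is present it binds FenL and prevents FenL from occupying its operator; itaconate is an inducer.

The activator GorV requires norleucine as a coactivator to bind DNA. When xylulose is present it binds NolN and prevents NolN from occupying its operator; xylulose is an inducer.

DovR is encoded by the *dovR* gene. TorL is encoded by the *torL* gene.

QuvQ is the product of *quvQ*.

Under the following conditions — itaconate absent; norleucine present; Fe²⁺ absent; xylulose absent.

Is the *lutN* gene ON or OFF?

Itaconate is absent, so FenL is active.
Fe²⁺ is absent, so VelR is inactive.
Norleucine is present, so GorV is active.
No repressor is bound and GorV is active, so *pexU* is transcribed.
So PexU is produced and active.
No repressor is bound and PexU is active, so *torL* is transcribed.
So TorL is produced and active.
Xylulose is absent, so NolN is active.
With repressor NolN bound, *quvQ* is not transcribed.
So QuvQ is not produced.
Required activator QuvQ is absent, so *dovR* is not transcribed.
So DovR is not produced.
With repressor FenL bound, *lutN* is not transcribed.

OFF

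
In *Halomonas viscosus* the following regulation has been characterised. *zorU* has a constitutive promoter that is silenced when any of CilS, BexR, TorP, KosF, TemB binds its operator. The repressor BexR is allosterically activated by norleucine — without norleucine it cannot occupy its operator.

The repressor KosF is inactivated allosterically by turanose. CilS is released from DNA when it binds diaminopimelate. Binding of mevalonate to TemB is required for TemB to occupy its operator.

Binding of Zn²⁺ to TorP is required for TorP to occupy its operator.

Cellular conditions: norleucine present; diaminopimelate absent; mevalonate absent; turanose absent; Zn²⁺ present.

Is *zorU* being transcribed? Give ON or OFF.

OFF

Diaminopimelate is absent, so CilS is active.
Norleucine is present, so BexR is active.
Zn²⁺ is present, so TorP is active.
Turanose is absent, so KosF is active.
Mevalonate is absent, so TemB is inactive.
With repressor CilS bound, *zorU* is not transcribed.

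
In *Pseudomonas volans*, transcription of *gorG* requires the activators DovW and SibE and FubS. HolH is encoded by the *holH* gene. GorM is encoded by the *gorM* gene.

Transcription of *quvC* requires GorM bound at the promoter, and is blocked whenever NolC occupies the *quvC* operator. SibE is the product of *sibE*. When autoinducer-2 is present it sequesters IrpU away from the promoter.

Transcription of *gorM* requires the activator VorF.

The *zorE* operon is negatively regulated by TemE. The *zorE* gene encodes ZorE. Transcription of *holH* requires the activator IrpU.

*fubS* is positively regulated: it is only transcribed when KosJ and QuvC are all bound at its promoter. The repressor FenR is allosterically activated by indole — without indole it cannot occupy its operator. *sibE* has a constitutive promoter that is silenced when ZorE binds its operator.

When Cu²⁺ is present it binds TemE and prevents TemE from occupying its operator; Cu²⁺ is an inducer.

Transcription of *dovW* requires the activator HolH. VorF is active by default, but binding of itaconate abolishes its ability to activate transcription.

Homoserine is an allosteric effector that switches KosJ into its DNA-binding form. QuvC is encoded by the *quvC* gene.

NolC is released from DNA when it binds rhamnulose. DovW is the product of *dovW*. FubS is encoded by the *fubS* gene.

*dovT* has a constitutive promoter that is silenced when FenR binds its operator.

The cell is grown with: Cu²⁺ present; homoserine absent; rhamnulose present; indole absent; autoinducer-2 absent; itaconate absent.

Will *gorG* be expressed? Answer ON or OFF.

Autoinducer-2 is absent, so IrpU is active.
No repressor is bound and IrpU is active, so *holH* is transcribed.
So HolH is produced and active.
No repressor is bound and HolH is active, so *dovW* is transcribed.
So DovW is produced and active.
Cu²⁺ is present, so TemE is inactive.
With no repressor bound, *zorE* is transcribed.
So ZorE is produced and active.
With repressor ZorE bound, *sibE* is not transcribed.
So SibE is not produced.
Homoserine is absent, so KosJ is inactive.
Itaconate is absent, so VorF is active.
No repressor is bound and VorF is active, so *gorM* is transcribed.
So GorM is produced and active.
Rhamnulose is present, so NolC is inactive.
No repressor is bound and GorM is active, so *quvC* is transcribed.
So QuvC is produced and active.
Required activator KosJ is absent, so *fubS* is not transcribed.
So FubS is not produced.
Required activator SibE is absent, so *gorG* is not transcribed.

OFF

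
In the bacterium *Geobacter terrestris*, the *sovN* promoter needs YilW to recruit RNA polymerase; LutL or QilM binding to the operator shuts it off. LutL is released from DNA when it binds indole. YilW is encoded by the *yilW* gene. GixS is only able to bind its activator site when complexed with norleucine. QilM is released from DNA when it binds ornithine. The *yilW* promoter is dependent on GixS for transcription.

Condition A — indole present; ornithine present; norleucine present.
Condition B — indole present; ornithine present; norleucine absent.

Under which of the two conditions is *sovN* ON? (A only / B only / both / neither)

A only

Condition A:
Indole is present, so LutL is inactive.
Ornithine is present, so QilM is inactive.
Norleucine is present, so GixS is active.
No repressor is bound and GixS is active, so *yilW* is transcribed.
So YilW is produced and active.
No repressor is bound and YilW is active, so *sovN* is transcribed.
→ *sovN* is ON in A.
Condition B:
Indole is present, so LutL is inactive.
Ornithine is present, so QilM is inactive.
Norleucine is absent, so GixS is inactive.
Required activator GixS is absent, so *yilW* is not transcribed.
So YilW is not produced.
Required activator YilW is absent, so *sovN* is not transcribed.
→ *sovN* is OFF in B.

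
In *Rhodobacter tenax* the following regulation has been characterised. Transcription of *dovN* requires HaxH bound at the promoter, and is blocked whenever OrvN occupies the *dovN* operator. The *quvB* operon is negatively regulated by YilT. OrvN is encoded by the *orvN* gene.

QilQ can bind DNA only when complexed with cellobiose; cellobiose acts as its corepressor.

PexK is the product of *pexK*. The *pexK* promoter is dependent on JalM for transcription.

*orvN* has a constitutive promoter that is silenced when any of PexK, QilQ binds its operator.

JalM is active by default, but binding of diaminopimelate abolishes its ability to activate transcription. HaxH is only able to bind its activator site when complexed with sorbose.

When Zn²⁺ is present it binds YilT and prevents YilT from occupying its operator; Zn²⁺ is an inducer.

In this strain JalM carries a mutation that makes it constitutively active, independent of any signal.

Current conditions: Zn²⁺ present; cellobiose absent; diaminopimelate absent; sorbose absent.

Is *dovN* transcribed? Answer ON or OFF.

JalM is constitutively active in this strain.
No repressor is bound and JalM is active, so *pexK* is transcribed.
So PexK is produced and active.
Cellobiose is absent, so QilQ is inactive.
With repressor PexK bound, *orvN* is not transcribed.
So OrvN is not produced.
Sorbose is absent, so HaxH is inactive.
Required activator HaxH is absent, so *dovN* is not transcribed.

OFF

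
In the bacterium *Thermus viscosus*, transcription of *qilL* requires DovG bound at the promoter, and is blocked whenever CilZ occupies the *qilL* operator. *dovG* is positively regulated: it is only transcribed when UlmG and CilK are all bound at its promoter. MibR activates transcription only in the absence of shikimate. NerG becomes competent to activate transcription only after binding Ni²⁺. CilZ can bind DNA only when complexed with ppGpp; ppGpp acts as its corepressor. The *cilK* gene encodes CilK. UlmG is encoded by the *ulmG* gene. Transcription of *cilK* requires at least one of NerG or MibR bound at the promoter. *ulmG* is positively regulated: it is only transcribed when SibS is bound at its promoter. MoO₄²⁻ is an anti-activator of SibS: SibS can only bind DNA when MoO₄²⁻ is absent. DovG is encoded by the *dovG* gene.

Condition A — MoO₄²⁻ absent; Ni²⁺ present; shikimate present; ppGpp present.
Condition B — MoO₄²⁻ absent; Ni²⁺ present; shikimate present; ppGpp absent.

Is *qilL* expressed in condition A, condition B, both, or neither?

Condition A:
MoO₄²⁻ is absent, so SibS is active.
No repressor is bound and SibS is active, so *ulmG* is transcribed.
So UlmG is produced and active.
Ni²⁺ is present, so NerG is active.
Shikimate is present, so MibR is inactive.
Activator NerG is present, so *cilK* is transcribed.
So CilK is produced and active.
No repressor is bound and UlmG and CilK are active, so *dovG* is transcribed.
So DovG is produced and active.
ppGpp is present, so CilZ is active.
With repressor CilZ bound, *qilL* is not transcribed.
→ *qilL* is OFF in A.
Condition B:
MoO₄²⁻ is absent, so SibS is active.
No repressor is bound and SibS is active, so *ulmG* is transcribed.
So UlmG is produced and active.
Ni²⁺ is present, so NerG is active.
Shikimate is present, so MibR is inactive.
Activator NerG is present, so *cilK* is transcribed.
So CilK is produced and active.
No repressor is bound and UlmG and CilK are active, so *dovG* is transcribed.
So DovG is produced and active.
ppGpp is absent, so CilZ is inactive.
No repressor is bound and DovG is active, so *qilL* is transcribed.
→ *qilL* is ON in B.

B only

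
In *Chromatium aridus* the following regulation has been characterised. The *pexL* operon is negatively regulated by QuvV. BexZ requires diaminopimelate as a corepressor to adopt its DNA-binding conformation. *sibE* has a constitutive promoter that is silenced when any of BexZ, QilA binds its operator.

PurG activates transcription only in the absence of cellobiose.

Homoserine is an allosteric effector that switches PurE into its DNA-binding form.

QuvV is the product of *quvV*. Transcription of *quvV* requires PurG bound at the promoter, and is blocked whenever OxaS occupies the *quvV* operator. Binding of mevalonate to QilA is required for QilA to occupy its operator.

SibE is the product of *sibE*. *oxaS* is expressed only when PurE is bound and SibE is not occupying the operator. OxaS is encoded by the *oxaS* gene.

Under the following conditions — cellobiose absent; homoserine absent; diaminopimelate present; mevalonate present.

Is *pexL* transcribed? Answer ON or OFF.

Diaminopimelate is present, so BexZ is active.
Mevalonate is present, so QilA is active.
With repressor BexZ bound, *sibE* is not transcribed.
So SibE is not produced.
Homoserine is absent, so PurE is inactive.
Required activator PurE is absent, so *oxaS* is not transcribed.
So OxaS is not produced.
Cellobiose is absent, so PurG is active.
No repressor is bound and PurG is active, so *quvV* is transcribed.
So QuvV is produced and active.
With repressor QuvV bound, *pexL* is not transcribed.

OFF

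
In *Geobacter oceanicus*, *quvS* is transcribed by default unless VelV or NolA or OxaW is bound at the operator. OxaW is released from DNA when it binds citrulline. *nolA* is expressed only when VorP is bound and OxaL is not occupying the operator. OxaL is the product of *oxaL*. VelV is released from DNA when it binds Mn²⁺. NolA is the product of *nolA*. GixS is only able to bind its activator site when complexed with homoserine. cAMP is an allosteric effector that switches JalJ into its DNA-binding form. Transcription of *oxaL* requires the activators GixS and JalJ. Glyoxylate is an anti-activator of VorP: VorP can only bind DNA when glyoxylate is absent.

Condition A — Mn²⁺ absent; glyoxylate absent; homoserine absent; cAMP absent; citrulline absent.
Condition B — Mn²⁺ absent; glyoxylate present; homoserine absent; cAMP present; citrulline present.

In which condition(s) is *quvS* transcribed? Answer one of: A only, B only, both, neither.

neither

Condition A:
Mn²⁺ is absent, so VelV is active.
Glyoxylate is absent, so VorP is active.
Homoserine is absent, so GixS is inactive.
cAMP is absent, so JalJ is inactive.
Required activator GixS is absent, so *oxaL* is not transcribed.
So OxaL is not produced.
No repressor is bound and VorP is active, so *nolA* is transcribed.
So NolA is produced and active.
Citrulline is absent, so OxaW is active.
With repressor VelV bound, *quvS* is not transcribed.
→ *quvS* is OFF in A.
Condition B:
Mn²⁺ is absent, so VelV is active.
Glyoxylate is present, so VorP is inactive.
Homoserine is absent, so GixS is inactive.
cAMP is present, so JalJ is active.
Required activator GixS is absent, so *oxaL* is not transcribed.
So OxaL is not produced.
Required activator VorP is absent, so *nolA* is not transcribed.
So NolA is not produced.
Citrulline is present, so OxaW is inactive.
With repressor VelV bound, *quvS* is not transcribed.
→ *quvS* is OFF in B.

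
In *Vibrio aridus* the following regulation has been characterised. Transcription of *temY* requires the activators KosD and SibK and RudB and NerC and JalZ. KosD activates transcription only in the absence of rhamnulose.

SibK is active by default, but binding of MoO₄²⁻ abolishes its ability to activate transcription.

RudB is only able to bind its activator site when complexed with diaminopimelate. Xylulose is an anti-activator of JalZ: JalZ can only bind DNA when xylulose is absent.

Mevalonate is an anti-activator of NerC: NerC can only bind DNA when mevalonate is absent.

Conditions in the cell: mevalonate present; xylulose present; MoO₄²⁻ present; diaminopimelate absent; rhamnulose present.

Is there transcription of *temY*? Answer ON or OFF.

OFF

Rhamnulose is present, so KosD is inactive.
MoO₄²⁻ is present, so SibK is inactive.
Diaminopimelate is absent, so RudB is inactive.
Mevalonate is present, so NerC is inactive.
Xylulose is present, so JalZ is inactive.
Required activator KosD is absent, so *temY* is not transcribed.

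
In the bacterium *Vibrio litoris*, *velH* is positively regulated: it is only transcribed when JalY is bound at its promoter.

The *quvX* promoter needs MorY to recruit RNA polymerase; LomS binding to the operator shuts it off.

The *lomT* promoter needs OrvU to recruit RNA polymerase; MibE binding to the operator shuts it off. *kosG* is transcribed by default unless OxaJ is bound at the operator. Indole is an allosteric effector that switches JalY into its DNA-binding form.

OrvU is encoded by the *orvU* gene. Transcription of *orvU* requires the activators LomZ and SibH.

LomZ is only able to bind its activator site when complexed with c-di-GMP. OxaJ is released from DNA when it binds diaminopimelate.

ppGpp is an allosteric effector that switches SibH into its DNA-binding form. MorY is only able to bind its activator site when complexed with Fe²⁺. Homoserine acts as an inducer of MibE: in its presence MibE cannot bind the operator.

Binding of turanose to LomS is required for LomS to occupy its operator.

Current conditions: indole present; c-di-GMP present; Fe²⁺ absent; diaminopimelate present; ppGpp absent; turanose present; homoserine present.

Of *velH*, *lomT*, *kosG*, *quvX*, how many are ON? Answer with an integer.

2

Indole is present, so JalY is active.
No repressor is bound and JalY is active, so *velH* is transcribed.
→ *velH* is ON.
Homoserine is present, so MibE is inactive.
c-di-GMP is present, so LomZ is active.
ppGpp is absent, so SibH is inactive.
Required activator SibH is absent, so *orvU* is not transcribed.
So OrvU is not produced.
Required activator OrvU is absent, so *lomT* is not transcribed.
→ *lomT* is OFF.
Diaminopimelate is present, so OxaJ is inactive.
With no repressor bound, *kosG* is transcribed.
→ *kosG* is ON.
Fe²⁺ is absent, so MorY is inactive.
Turanose is present, so LomS is active.
With repressor LomS bound, *quvX* is not transcribed.
→ *quvX* is OFF.
2 of the 4 genes are transcribed.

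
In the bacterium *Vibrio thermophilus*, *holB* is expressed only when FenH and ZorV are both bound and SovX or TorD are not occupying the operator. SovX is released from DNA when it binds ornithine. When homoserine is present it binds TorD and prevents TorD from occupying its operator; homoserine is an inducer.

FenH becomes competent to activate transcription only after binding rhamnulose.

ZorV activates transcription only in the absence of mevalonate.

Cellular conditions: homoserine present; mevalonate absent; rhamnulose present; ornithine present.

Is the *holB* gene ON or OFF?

ON

Rhamnulose is present, so FenH is active.
Ornithine is present, so SovX is inactive.
Mevalonate is absent, so ZorV is active.
Homoserine is present, so TorD is inactive.
No repressor is bound and FenH and ZorV are active, so *holB* is transcribed.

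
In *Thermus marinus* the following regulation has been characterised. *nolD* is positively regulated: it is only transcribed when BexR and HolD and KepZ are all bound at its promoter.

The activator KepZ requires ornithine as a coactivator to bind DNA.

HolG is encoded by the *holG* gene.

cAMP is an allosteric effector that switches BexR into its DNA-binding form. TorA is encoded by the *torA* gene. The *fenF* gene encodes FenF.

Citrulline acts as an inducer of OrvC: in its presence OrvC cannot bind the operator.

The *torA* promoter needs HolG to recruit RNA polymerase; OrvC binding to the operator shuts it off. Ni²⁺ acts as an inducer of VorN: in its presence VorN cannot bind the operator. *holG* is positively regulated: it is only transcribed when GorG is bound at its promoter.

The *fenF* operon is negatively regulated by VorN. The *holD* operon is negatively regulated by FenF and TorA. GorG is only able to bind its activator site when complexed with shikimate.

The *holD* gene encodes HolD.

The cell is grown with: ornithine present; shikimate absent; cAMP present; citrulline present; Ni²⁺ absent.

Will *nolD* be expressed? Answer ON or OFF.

cAMP is present, so BexR is active.
Ni²⁺ is absent, so VorN is active.
With repressor VorN bound, *fenF* is not transcribed.
So FenF is not produced.
Citrulline is present, so OrvC is inactive.
Shikimate is absent, so GorG is inactive.
Required activator GorG is absent, so *holG* is not transcribed.
So HolG is not produced.
Required activator HolG is absent, so *torA* is not transcribed.
So TorA is not produced.
With no repressor bound, *holD* is transcribed.
So HolD is produced and active.
Ornithine is present, so KepZ is active.
No repressor is bound and BexR and HolD and KepZ are active, so *nolD* is transcribed.

ON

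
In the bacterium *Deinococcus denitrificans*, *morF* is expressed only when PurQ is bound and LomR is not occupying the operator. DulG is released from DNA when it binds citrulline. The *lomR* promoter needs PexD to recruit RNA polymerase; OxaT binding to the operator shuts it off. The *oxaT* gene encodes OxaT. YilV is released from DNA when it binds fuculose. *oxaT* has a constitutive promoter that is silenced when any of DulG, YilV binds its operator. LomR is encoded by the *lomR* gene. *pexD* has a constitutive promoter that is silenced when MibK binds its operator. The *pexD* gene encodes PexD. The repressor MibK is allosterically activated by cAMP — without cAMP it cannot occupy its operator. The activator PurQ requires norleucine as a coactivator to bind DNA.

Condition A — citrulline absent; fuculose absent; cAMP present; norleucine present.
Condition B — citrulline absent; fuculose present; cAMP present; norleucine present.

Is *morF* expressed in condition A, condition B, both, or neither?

Condition A:
Citrulline is absent, so DulG is active.
Fuculose is absent, so YilV is active.
With repressor DulG bound, *oxaT* is not transcribed.
So OxaT is not produced.
cAMP is present, so MibK is active.
With repressor MibK bound, *pexD* is not transcribed.
So PexD is not produced.
Required activator PexD is absent, so *lomR* is not transcribed.
So LomR is not produced.
Norleucine is present, so PurQ is active.
No repressor is bound and PurQ is active, so *morF* is transcribed.
→ *morF* is ON in A.
Condition B:
Citrulline is absent, so DulG is active.
Fuculose is present, so YilV is inactive.
With repressor DulG bound, *oxaT* is not transcribed.
So OxaT is not produced.
cAMP is present, so MibK is active.
With repressor MibK bound, *pexD* is not transcribed.
So PexD is not produced.
Required activator PexD is absent, so *lomR* is not transcribed.
So LomR is not produced.
Norleucine is present, so PurQ is active.
No repressor is bound and PurQ is active, so *morF* is transcribed.
→ *morF* is ON in B.

both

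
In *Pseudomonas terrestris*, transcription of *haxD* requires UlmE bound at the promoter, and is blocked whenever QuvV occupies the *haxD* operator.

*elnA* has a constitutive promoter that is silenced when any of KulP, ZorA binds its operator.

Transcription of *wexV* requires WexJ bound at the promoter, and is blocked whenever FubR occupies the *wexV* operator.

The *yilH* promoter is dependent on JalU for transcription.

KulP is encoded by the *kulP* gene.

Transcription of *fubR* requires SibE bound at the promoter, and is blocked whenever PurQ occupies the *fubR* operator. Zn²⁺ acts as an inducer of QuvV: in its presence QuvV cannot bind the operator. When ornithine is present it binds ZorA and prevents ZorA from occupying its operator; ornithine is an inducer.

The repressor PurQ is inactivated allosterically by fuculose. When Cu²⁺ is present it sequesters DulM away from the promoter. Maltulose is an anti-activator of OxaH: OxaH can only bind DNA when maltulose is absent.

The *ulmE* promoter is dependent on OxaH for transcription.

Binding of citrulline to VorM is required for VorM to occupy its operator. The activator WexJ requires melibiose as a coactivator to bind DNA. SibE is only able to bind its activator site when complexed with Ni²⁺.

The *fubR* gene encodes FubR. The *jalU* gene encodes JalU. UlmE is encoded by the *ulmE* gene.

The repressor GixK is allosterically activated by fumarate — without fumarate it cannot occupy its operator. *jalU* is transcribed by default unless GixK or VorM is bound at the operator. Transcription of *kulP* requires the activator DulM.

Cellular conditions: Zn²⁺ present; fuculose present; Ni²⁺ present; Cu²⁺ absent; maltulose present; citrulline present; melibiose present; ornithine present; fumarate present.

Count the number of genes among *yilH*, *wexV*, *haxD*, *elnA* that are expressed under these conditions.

Fumarate is present, so GixK is active.
Citrulline is present, so VorM is active.
With repressor GixK bound, *jalU* is not transcribed.
So JalU is not produced.
Required activator JalU is absent, so *yilH* is not transcribed.
→ *yilH* is OFF.
Melibiose is present, so WexJ is active.
Ni²⁺ is present, so SibE is active.
Fuculose is present, so PurQ is inactive.
No repressor is bound and SibE is active, so *fubR* is transcribed.
So FubR is produced and active.
With repressor FubR bound, *wexV* is not transcribed.
→ *wexV* is OFF.
Zn²⁺ is present, so QuvV is inactive.
Maltulose is present, so OxaH is inactive.
Required activator OxaH is absent, so *ulmE* is not transcribed.
So UlmE is not produced.
Required activator UlmE is absent, so *haxD* is not transcribed.
→ *haxD* is OFF.
Cu²⁺ is absent, so DulM is active.
No repressor is bound and DulM is active, so *kulP* is transcribed.
So KulP is produced and active.
Ornithine is present, so ZorA is inactive.
With repressor KulP bound, *elnA* is not transcribed.
→ *elnA* is OFF.
0 of the 4 genes are transcribed.

0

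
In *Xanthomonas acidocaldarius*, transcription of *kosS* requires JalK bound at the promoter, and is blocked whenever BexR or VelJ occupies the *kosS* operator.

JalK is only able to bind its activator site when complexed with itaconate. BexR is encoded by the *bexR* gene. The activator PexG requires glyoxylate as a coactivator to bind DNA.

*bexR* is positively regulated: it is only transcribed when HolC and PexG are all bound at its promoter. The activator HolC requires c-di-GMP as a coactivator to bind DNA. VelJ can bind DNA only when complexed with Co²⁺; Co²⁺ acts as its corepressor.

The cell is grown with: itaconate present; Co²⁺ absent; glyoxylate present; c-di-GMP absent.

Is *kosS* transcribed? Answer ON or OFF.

Itaconate is present, so JalK is active.
c-di-GMP is absent, so HolC is inactive.
Glyoxylate is present, so PexG is active.
Required activator HolC is absent, so *bexR* is not transcribed.
So BexR is not produced.
Co²⁺ is absent, so VelJ is inactive.
No repressor is bound and JalK is active, so *kosS* is transcribed.

ON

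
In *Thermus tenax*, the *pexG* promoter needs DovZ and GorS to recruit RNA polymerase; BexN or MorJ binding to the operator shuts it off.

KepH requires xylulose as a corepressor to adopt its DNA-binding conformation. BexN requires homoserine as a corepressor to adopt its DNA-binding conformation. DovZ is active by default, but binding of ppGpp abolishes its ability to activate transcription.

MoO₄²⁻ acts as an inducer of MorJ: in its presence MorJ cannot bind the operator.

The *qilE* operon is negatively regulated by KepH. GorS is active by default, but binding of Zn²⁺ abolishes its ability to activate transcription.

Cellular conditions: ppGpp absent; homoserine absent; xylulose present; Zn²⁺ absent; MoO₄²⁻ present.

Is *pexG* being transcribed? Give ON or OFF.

ON

Homoserine is absent, so BexN is inactive.
ppGpp is absent, so DovZ is active.
MoO₄²⁻ is present, so MorJ is inactive.
Zn²⁺ is absent, so GorS is active.
No repressor is bound and DovZ and GorS are active, so *pexG* is transcribed.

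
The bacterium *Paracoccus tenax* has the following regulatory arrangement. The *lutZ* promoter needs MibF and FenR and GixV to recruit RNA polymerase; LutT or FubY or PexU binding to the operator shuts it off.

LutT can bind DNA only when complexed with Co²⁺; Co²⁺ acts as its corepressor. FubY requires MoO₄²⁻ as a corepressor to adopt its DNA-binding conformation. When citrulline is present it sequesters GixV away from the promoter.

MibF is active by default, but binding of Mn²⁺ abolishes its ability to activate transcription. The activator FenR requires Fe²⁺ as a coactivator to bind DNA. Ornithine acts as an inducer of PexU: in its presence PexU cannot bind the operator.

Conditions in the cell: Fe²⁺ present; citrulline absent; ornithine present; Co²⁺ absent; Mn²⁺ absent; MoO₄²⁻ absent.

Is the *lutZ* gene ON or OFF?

Co²⁺ is absent, so LutT is inactive.
MoO₄²⁻ is absent, so FubY is inactive.
Mn²⁺ is absent, so MibF is active.
Ornithine is present, so PexU is inactive.
Fe²⁺ is present, so FenR is active.
Citrulline is absent, so GixV is active.
No repressor is bound and MibF and FenR and GixV are active, so *lutZ* is transcribed.

ON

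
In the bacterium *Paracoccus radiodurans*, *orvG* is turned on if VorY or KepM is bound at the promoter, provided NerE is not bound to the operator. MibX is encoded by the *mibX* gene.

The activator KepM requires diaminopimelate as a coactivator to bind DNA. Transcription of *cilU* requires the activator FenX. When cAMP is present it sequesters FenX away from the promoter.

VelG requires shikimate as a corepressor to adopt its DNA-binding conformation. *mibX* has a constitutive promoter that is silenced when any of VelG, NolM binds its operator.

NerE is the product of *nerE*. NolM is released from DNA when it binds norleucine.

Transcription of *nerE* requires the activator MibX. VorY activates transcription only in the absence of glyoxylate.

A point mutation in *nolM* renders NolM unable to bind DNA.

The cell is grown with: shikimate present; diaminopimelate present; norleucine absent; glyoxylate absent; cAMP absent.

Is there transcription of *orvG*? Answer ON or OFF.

Shikimate is present, so VelG is active.
NolM is non-functional in this strain, so it has no effect.
With repressor VelG bound, *mibX* is not transcribed.
So MibX is not produced.
Required activator MibX is absent, so *nerE* is not transcribed.
So NerE is not produced.
Glyoxylate is absent, so VorY is active.
Diaminopimelate is present, so KepM is active.
Activator VorY is present, so *orvG* is transcribed.

ON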